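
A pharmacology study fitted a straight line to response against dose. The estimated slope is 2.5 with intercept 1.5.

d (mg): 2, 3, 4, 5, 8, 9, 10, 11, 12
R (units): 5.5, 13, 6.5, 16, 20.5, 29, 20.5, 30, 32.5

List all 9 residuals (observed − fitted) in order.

-1, 4, -5, 2, -1, 5, -6, 1, 1

d=2: R̂ = 1.5 + 2.5·2 = 6.5; e = 5.5 − 6.5 = -1
d=3: R̂ = 1.5 + 2.5·3 = 9; e = 13 − 9 = 4
d=4: R̂ = 1.5 + 2.5·4 = 11.5; e = 6.5 − 11.5 = -5
d=5: R̂ = 1.5 + 2.5·5 = 14; e = 16 − 14 = 2
d=8: R̂ = 1.5 + 2.5·8 = 21.5; e = 20.5 − 21.5 = -1
d=9: R̂ = 1.5 + 2.5·9 = 24; e = 29 − 24 = 5
d=10: R̂ = 1.5 + 2.5·10 = 26.5; e = 20.5 − 26.5 = -6
d=11: R̂ = 1.5 + 2.5·11 = 29; e = 30 − 29 = 1
d=12: R̂ = 1.5 + 2.5·12 = 31.5; e = 32.5 − 31.5 = 1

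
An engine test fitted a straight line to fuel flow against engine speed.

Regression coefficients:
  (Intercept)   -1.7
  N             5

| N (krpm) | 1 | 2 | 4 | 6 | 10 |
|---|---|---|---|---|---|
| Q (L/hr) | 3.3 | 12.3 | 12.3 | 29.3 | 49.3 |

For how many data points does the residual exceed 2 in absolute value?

N=1: ŷ = -1.7 + 5·1 = 3.3; r = 3.3 − 3.3 = 0
N=2: ŷ = -1.7 + 5·2 = 8.3; r = 12.3 − 8.3 = 4
N=4: ŷ = -1.7 + 5·4 = 18.3; r = 12.3 − 18.3 = -6
N=6: ŷ = -1.7 + 5·6 = 28.3; r = 29.3 − 28.3 = 1
N=10: ŷ = -1.7 + 5·10 = 48.3; r = 49.3 − 48.3 = 1
|r| > 2: N=2 (|r|=4), N=4 (|r|=6) → 2

2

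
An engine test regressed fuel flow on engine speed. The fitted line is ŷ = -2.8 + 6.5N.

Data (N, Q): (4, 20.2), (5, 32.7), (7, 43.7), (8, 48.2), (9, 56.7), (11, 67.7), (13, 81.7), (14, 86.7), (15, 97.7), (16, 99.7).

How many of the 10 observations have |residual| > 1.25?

5

N=4: ŷ = -2.8 + 6.5·4 = 23.2; e = 20.2 − 23.2 = -3
N=5: ŷ = -2.8 + 6.5·5 = 29.7; e = 32.7 − 29.7 = 3
N=7: ŷ = -2.8 + 6.5·7 = 42.7; e = 43.7 − 42.7 = 1
N=8: ŷ = -2.8 + 6.5·8 = 49.2; e = 48.2 − 49.2 = -1
N=9: ŷ = -2.8 + 6.5·9 = 55.7; e = 56.7 − 55.7 = 1
N=11: ŷ = -2.8 + 6.5·11 = 68.7; e = 67.7 − 68.7 = -1
N=13: ŷ = -2.8 + 6.5·13 = 81.7; e = 81.7 − 81.7 = 0
N=14: ŷ = -2.8 + 6.5·14 = 88.2; e = 86.7 − 88.2 = -1.5
N=15: ŷ = -2.8 + 6.5·15 = 94.7; e = 97.7 − 94.7 = 3
N=16: ŷ = -2.8 + 6.5·16 = 101.2; e = 99.7 − 101.2 = -1.5
|e| > 1.25: N=4 (|e|=3), N=5 (|e|=3), N=14 (|e|=1.5), N=15 (|e|=3), N=16 (|e|=1.5) → 5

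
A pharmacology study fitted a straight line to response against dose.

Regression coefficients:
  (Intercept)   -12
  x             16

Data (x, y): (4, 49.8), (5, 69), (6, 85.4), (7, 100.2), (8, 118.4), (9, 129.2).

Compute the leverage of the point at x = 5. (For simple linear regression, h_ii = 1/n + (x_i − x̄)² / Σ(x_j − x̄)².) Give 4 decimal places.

x̄ = (4 + 5 + 6 + 7 + 8 + 9)/6 = 6.5
Σ(x − x̄)² = 6.25 + 2.25 + 0.25 + 0.25 + 2.25 + 6.25 = 17.5
h = 1/6 + (-1.5)²/17.5 = 0.166667 + 0.128571 = 0.2952

h = 0.2952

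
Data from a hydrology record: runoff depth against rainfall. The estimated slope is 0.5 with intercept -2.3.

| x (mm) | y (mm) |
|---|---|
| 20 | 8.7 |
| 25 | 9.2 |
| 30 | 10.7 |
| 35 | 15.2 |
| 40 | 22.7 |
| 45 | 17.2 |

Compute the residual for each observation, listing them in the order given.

x=20: ŷ = -2.3 + 0.5·20 = 7.7; r = 8.7 − 7.7 = 1
x=25: ŷ = -2.3 + 0.5·25 = 10.2; r = 9.2 − 10.2 = -1
x=30: ŷ = -2.3 + 0.5·30 = 12.7; r = 10.7 − 12.7 = -2
x=35: ŷ = -2.3 + 0.5·35 = 15.2; r = 15.2 − 15.2 = 0
x=40: ŷ = -2.3 + 0.5·40 = 17.7; r = 22.7 − 17.7 = 5
x=45: ŷ = -2.3 + 0.5·45 = 20.2; r = 17.2 − 20.2 = -3

1, -1, -2, 0, 5, -3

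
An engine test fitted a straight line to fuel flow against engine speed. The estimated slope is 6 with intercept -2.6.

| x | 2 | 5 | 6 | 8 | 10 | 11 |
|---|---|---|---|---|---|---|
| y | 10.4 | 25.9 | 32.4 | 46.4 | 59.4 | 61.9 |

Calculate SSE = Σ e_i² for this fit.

SSE = 11.5

x=2: ŷ = -2.6 + 6·2 = 9.4; e = 10.4 − 9.4 = 1
x=5: ŷ = -2.6 + 6·5 = 27.4; e = 25.9 − 27.4 = -1.5
x=6: ŷ = -2.6 + 6·6 = 33.4; e = 32.4 − 33.4 = -1
x=8: ŷ = -2.6 + 6·8 = 45.4; e = 46.4 − 45.4 = 1
x=10: ŷ = -2.6 + 6·10 = 57.4; e = 59.4 − 57.4 = 2
x=11: ŷ = -2.6 + 6·11 = 63.4; e = 61.9 − 63.4 = -1.5
SSE = 1 + 2.25 + 1 + 1 + 4 + 2.25 = 11.5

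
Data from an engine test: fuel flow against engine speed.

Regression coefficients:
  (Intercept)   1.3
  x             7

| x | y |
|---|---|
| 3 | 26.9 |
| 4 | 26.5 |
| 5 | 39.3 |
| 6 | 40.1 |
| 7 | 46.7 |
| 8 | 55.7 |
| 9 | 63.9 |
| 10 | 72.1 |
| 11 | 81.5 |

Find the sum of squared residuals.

SSE = 74.8

x=3: ŷ = 1.3 + 7·3 = 22.3; e = 26.9 − 22.3 = 4.6
x=4: ŷ = 1.3 + 7·4 = 29.3; e = 26.5 − 29.3 = -2.8
x=5: ŷ = 1.3 + 7·5 = 36.3; e = 39.3 − 36.3 = 3
x=6: ŷ = 1.3 + 7·6 = 43.3; e = 40.1 − 43.3 = -3.2
x=7: ŷ = 1.3 + 7·7 = 50.3; e = 46.7 − 50.3 = -3.6
x=8: ŷ = 1.3 + 7·8 = 57.3; e = 55.7 − 57.3 = -1.6
x=9: ŷ = 1.3 + 7·9 = 64.3; e = 63.9 − 64.3 = -0.4
x=10: ŷ = 1.3 + 7·10 = 71.3; e = 72.1 − 71.3 = 0.8
x=11: ŷ = 1.3 + 7·11 = 78.3; e = 81.5 − 78.3 = 3.2
SSE = 21.16 + 7.84 + 9 + 10.24 + 12.96 + 2.56 + 0.16 + 0.64 + 10.24 = 74.8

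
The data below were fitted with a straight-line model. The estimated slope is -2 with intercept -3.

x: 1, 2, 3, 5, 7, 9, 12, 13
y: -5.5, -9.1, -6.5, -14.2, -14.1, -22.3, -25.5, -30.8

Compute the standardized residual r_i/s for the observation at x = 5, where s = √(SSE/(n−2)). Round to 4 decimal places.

x=1: ŷ = -3 − 2·1 = -5; r = -5.5 − (-5) = -0.5
x=2: ŷ = -3 − 2·2 = -7; r = -9.1 − (-7) = -2.1
x=3: ŷ = -3 − 2·3 = -9; r = -6.5 − (-9) = 2.5
x=5: ŷ = -3 − 2·5 = -13; r = -14.2 − (-13) = -1.2
x=7: ŷ = -3 − 2·7 = -17; r = -14.1 − (-17) = 2.9
x=9: ŷ = -3 − 2·9 = -21; r = -22.3 − (-21) = -1.3
x=12: ŷ = -3 − 2·12 = -27; r = -25.5 − (-27) = 1.5
x=13: ŷ = -3 − 2·13 = -29; r = -30.8 − (-29) = -1.8
SSE = 0.25 + 4.41 + 6.25 + 1.44 + 8.41 + 1.69 + 2.25 + 3.24 = 27.94
s = √(27.94/6) = 2.15793
r/s = -1.2 / 2.15793 = -0.5561

-0.5561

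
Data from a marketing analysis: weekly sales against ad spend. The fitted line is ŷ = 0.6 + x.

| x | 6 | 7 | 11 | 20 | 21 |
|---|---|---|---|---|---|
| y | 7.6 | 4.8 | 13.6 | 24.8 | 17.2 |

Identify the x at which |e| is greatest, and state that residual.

x=6: ŷ = 0.6 + 6 = 6.6; e = 7.6 − 6.6 = 1
x=7: ŷ = 0.6 + 7 = 7.6; e = 4.8 − 7.6 = -2.8
x=11: ŷ = 0.6 + 11 = 11.6; e = 13.6 − 11.6 = 2
x=20: ŷ = 0.6 + 20 = 20.6; e = 24.8 − 20.6 = 4.2
x=21: ŷ = 0.6 + 21 = 21.6; e = 17.2 − 21.6 = -4.4
Largest |e| is 4.4 at x = 21, residual -4.4.

x = 21, e = -4.4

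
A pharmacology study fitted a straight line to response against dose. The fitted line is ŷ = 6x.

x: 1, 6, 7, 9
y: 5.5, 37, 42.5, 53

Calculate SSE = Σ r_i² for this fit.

SSE = 2.5

x=1: ŷ = 6·1 = 6; r = 5.5 − 6 = -0.5
x=6: ŷ = 6·6 = 36; r = 37 − 36 = 1
x=7: ŷ = 6·7 = 42; r = 42.5 − 42 = 0.5
x=9: ŷ = 6·9 = 54; r = 53 − 54 = -1
SSE = 0.25 + 1 + 0.25 + 1 = 2.5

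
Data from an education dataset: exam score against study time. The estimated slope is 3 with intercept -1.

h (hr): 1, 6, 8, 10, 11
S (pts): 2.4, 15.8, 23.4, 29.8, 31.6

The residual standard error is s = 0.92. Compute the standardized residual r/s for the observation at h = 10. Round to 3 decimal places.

ŷ = -1 + 3·10 = 29
r = 29.8 − 29 = 0.8
r/s = 0.8 / 0.92 = 0.870

0.870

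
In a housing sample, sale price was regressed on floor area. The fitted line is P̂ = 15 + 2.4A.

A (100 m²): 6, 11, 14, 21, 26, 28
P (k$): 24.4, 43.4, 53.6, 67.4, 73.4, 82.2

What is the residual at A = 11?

e = 2

P̂ = 15 + 2.4·11 = 41.4
e = 43.4 − 41.4 = 2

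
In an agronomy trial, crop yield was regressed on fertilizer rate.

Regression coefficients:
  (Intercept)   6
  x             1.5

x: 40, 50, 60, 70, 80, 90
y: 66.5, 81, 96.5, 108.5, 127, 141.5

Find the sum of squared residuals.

SSE = 8

x=40: ŷ = 6 + 1.5·40 = 66; r = 66.5 − 66 = 0.5
x=50: ŷ = 6 + 1.5·50 = 81; r = 81 − 81 = 0
x=60: ŷ = 6 + 1.5·60 = 96; r = 96.5 − 96 = 0.5
x=70: ŷ = 6 + 1.5·70 = 111; r = 108.5 − 111 = -2.5
x=80: ŷ = 6 + 1.5·80 = 126; r = 127 − 126 = 1
x=90: ŷ = 6 + 1.5·90 = 141; r = 141.5 − 141 = 0.5
SSE = 0.25 + 0 + 0.25 + 6.25 + 1 + 0.25 = 8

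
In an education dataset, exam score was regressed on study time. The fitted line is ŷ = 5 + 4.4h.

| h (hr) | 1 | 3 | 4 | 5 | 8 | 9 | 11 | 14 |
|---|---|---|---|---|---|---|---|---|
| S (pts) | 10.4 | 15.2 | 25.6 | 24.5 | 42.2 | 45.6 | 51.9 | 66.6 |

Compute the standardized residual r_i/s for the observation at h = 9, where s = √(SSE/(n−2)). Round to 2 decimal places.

h=1: ŷ = 5 + 4.4·1 = 9.4; r = 10.4 − 9.4 = 1
h=3: ŷ = 5 + 4.4·3 = 18.2; r = 15.2 − 18.2 = -3
h=4: ŷ = 5 + 4.4·4 = 22.6; r = 25.6 − 22.6 = 3
h=5: ŷ = 5 + 4.4·5 = 27; r = 24.5 − 27 = -2.5
h=8: ŷ = 5 + 4.4·8 = 40.2; r = 42.2 − 40.2 = 2
h=9: ŷ = 5 + 4.4·9 = 44.6; r = 45.6 − 44.6 = 1
h=11: ŷ = 5 + 4.4·11 = 53.4; r = 51.9 − 53.4 = -1.5
h=14: ŷ = 5 + 4.4·14 = 66.6; r = 66.6 − 66.6 = 0
SSE = 1 + 9 + 9 + 6.25 + 4 + 1 + 2.25 + 0 = 32.5
s = √(32.5/6) = 2.32737
r/s = 1 / 2.32737 = 0.43

0.43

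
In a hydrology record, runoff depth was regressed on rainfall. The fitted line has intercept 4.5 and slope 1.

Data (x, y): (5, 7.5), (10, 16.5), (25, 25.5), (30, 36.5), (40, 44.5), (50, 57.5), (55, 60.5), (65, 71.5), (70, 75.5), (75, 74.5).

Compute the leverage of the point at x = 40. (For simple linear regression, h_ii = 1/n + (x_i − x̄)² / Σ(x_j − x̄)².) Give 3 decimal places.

x̄ = (5 + 10 + 25 + 30 + 40 + 50 + 55 + 65 + 70 + 75)/10 = 42.5
Σ(x − x̄)² = 1406.25 + 1056.25 + 306.25 + 156.25 + 6.25 + 56.25 + 156.25 + 506.25 + 756.25 + 1056.25 = 5462.5
h = 1/10 + (-2.5)²/5462.5 = 0.1 + 0.00114416 = 0.101

h = 0.101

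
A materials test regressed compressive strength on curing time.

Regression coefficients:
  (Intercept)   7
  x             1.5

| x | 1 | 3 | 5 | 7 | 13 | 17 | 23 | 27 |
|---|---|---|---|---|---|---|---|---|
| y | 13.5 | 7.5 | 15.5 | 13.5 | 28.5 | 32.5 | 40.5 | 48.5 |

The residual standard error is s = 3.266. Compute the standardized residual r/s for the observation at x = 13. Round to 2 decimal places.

ŷ = 7 + 1.5·13 = 26.5
r = 28.5 − 26.5 = 2
r/s = 2 / 3.266 = 0.61

0.61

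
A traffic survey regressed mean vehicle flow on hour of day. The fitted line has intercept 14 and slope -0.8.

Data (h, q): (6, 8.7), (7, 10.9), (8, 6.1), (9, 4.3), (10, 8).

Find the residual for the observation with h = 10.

ŷ = 14 − 0.8·10 = 6
r = 8 − 6 = 2

r = 2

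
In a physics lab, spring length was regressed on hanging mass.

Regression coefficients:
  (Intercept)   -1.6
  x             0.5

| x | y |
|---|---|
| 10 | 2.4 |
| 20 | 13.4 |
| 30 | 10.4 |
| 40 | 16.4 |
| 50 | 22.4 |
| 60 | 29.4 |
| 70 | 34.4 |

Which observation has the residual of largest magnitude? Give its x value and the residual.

x = 20, e = 5

x=10: ŷ = -1.6 + 0.5·10 = 3.4; e = 2.4 − 3.4 = -1
x=20: ŷ = -1.6 + 0.5·20 = 8.4; e = 13.4 − 8.4 = 5
x=30: ŷ = -1.6 + 0.5·30 = 13.4; e = 10.4 − 13.4 = -3
x=40: ŷ = -1.6 + 0.5·40 = 18.4; e = 16.4 − 18.4 = -2
x=50: ŷ = -1.6 + 0.5·50 = 23.4; e = 22.4 − 23.4 = -1
x=60: ŷ = -1.6 + 0.5·60 = 28.4; e = 29.4 − 28.4 = 1
x=70: ŷ = -1.6 + 0.5·70 = 33.4; e = 34.4 − 33.4 = 1
Largest |e| is 5 at x = 20, residual 5.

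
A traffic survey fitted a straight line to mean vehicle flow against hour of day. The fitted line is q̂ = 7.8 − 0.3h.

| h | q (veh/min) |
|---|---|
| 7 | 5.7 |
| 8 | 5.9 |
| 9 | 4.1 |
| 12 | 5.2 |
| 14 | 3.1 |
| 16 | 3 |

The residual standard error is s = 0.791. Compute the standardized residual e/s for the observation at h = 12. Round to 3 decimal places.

1.264

q̂ = 7.8 − 0.3·12 = 4.2
e = 5.2 − 4.2 = 1
e/s = 1 / 0.791 = 1.264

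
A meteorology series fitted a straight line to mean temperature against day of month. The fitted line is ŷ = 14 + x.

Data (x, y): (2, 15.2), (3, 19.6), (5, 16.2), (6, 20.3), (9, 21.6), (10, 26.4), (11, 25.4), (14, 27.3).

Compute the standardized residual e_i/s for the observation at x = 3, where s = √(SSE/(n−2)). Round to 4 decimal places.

1.3082

x=2: ŷ = 14 + 2 = 16; e = 15.2 − 16 = -0.8
x=3: ŷ = 14 + 3 = 17; e = 19.6 − 17 = 2.6
x=5: ŷ = 14 + 5 = 19; e = 16.2 − 19 = -2.8
x=6: ŷ = 14 + 6 = 20; e = 20.3 − 20 = 0.3
x=9: ŷ = 14 + 9 = 23; e = 21.6 − 23 = -1.4
x=10: ŷ = 14 + 10 = 24; e = 26.4 − 24 = 2.4
x=11: ŷ = 14 + 11 = 25; e = 25.4 − 25 = 0.4
x=14: ŷ = 14 + 14 = 28; e = 27.3 − 28 = -0.7
SSE = 0.64 + 6.76 + 7.84 + 0.09 + 1.96 + 5.76 + 0.16 + 0.49 = 23.7
s = √(23.7/6) = 1.98746
e/s = 2.6 / 1.98746 = 1.3082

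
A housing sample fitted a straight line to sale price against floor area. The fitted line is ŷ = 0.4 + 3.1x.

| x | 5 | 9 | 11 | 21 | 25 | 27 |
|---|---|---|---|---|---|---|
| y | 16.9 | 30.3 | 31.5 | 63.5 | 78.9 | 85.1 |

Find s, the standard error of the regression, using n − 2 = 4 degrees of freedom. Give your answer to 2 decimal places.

x=5: ŷ = 0.4 + 3.1·5 = 15.9; e = 16.9 − 15.9 = 1
x=9: ŷ = 0.4 + 3.1·9 = 28.3; e = 30.3 − 28.3 = 2
x=11: ŷ = 0.4 + 3.1·11 = 34.5; e = 31.5 − 34.5 = -3
x=21: ŷ = 0.4 + 3.1·21 = 65.5; e = 63.5 − 65.5 = -2
x=25: ŷ = 0.4 + 3.1·25 = 77.9; e = 78.9 − 77.9 = 1
x=27: ŷ = 0.4 + 3.1·27 = 84.1; e = 85.1 − 84.1 = 1
SSE = 1 + 4 + 9 + 4 + 1 + 1 = 20
s = √(20/4) = √5 ≈ 2.24

s = 2.24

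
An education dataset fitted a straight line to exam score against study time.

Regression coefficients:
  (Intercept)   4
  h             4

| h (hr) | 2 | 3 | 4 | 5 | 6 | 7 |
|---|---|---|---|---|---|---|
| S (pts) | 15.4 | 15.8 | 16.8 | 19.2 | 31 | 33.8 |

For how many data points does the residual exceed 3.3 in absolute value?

h=2: ŷ = 4 + 4·2 = 12; e = 15.4 − 12 = 3.4
h=3: ŷ = 4 + 4·3 = 16; e = 15.8 − 16 = -0.2
h=4: ŷ = 4 + 4·4 = 20; e = 16.8 − 20 = -3.2
h=5: ŷ = 4 + 4·5 = 24; e = 19.2 − 24 = -4.8
h=6: ŷ = 4 + 4·6 = 28; e = 31 − 28 = 3
h=7: ŷ = 4 + 4·7 = 32; e = 33.8 − 32 = 1.8
|e| > 3.3: h=2 (|e|=3.4), h=5 (|e|=4.8) → 2

2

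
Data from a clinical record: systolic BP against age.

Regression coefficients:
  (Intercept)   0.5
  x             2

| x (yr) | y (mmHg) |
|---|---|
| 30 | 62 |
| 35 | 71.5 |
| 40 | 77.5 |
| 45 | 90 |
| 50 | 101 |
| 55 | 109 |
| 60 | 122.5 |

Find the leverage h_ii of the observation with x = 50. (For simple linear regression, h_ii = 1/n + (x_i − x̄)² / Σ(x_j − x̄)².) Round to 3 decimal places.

h = 0.179

x̄ = (30 + 35 + 40 + 45 + 50 + 55 + 60)/7 = 45
Σ(x − x̄)² = 225 + 100 + 25 + 0 + 25 + 100 + 225 = 700
h = 1/7 + (5)²/700 = 0.142857 + 0.0357143 = 0.179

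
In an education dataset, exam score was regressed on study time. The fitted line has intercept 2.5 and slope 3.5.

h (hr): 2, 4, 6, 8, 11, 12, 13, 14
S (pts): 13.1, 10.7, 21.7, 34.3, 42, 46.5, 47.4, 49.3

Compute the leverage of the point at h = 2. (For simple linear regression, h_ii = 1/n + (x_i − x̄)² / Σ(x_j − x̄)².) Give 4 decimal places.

h̄ = (2 + 4 + 6 + 8 + 11 + 12 + 13 + 14)/8 = 8.75
Σ(h − h̄)² = 45.5625 + 22.5625 + 7.5625 + 0.5625 + 5.0625 + 10.5625 + 18.0625 + 27.5625 = 137.5
h = 1/8 + (-6.75)²/137.5 = 0.125 + 0.331364 = 0.4564

h = 0.4564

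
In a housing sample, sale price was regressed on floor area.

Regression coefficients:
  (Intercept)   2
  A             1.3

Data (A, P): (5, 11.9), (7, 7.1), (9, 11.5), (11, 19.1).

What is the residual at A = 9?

P̂ = 2 + 1.3·9 = 13.7
e = 11.5 − 13.7 = -2.2

e = -2.2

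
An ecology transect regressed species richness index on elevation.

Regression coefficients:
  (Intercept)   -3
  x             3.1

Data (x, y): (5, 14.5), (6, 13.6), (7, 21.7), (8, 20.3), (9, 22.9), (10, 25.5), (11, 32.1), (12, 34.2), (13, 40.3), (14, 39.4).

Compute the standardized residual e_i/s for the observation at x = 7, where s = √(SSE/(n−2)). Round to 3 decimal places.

x=5: ŷ = -3 + 3.1·5 = 12.5; e = 14.5 − 12.5 = 2
x=6: ŷ = -3 + 3.1·6 = 15.6; e = 13.6 − 15.6 = -2
x=7: ŷ = -3 + 3.1·7 = 18.7; e = 21.7 − 18.7 = 3
x=8: ŷ = -3 + 3.1·8 = 21.8; e = 20.3 − 21.8 = -1.5
x=9: ŷ = -3 + 3.1·9 = 24.9; e = 22.9 − 24.9 = -2
x=10: ŷ = -3 + 3.1·10 = 28; e = 25.5 − 28 = -2.5
x=11: ŷ = -3 + 3.1·11 = 31.1; e = 32.1 − 31.1 = 1
x=12: ŷ = -3 + 3.1·12 = 34.2; e = 34.2 − 34.2 = 0
x=13: ŷ = -3 + 3.1·13 = 37.3; e = 40.3 − 37.3 = 3
x=14: ŷ = -3 + 3.1·14 = 40.4; e = 39.4 − 40.4 = -1
SSE = 4 + 4 + 9 + 2.25 + 4 + 6.25 + 1 + 0 + 9 + 1 = 40.5
s = √(40.5/8) = 2.25
e/s = 3 / 2.25 = 1.333

1.333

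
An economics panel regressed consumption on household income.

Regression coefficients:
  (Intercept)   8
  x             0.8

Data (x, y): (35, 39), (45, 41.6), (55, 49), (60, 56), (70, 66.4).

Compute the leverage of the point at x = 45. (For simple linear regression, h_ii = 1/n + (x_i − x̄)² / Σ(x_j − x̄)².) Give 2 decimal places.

h = 0.29

x̄ = (35 + 45 + 55 + 60 + 70)/5 = 53
Σ(x − x̄)² = 324 + 64 + 4 + 49 + 289 = 730
h = 1/5 + (-8)²/730 = 0.2 + 0.0876712 = 0.29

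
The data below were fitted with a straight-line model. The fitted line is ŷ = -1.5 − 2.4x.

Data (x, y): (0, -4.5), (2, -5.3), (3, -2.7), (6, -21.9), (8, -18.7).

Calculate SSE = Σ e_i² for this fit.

SSE = 86

x=0: ŷ = -1.5 − 2.4·0 = -1.5; e = -4.5 − (-1.5) = -3
x=2: ŷ = -1.5 − 2.4·2 = -6.3; e = -5.3 − (-6.3) = 1
x=3: ŷ = -1.5 − 2.4·3 = -8.7; e = -2.7 − (-8.7) = 6
x=6: ŷ = -1.5 − 2.4·6 = -15.9; e = -21.9 − (-15.9) = -6
x=8: ŷ = -1.5 − 2.4·8 = -20.7; e = -18.7 − (-20.7) = 2
SSE = 9 + 1 + 36 + 36 + 4 = 86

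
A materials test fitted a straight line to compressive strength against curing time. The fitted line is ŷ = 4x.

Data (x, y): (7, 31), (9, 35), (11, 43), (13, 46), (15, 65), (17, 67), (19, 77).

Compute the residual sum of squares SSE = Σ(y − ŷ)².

SSE = 74

x=7: ŷ = 4·7 = 28; r = 31 − 28 = 3
x=9: ŷ = 4·9 = 36; r = 35 − 36 = -1
x=11: ŷ = 4·11 = 44; r = 43 − 44 = -1
x=13: ŷ = 4·13 = 52; r = 46 − 52 = -6
x=15: ŷ = 4·15 = 60; r = 65 − 60 = 5
x=17: ŷ = 4·17 = 68; r = 67 − 68 = -1
x=19: ŷ = 4·19 = 76; r = 77 − 76 = 1
SSE = 9 + 1 + 1 + 36 + 25 + 1 + 1 = 74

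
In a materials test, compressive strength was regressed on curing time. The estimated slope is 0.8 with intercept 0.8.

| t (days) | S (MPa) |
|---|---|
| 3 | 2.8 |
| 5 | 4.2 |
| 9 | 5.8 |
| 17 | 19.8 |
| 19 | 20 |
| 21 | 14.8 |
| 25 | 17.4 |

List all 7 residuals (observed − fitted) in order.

-0.4, -0.6, -2.2, 5.4, 4, -2.8, -3.4

t=3: ŷ = 0.8 + 0.8·3 = 3.2; e = 2.8 − 3.2 = -0.4
t=5: ŷ = 0.8 + 0.8·5 = 4.8; e = 4.2 − 4.8 = -0.6
t=9: ŷ = 0.8 + 0.8·9 = 8; e = 5.8 − 8 = -2.2
t=17: ŷ = 0.8 + 0.8·17 = 14.4; e = 19.8 − 14.4 = 5.4
t=19: ŷ = 0.8 + 0.8·19 = 16; e = 20 − 16 = 4
t=21: ŷ = 0.8 + 0.8·21 = 17.6; e = 14.8 − 17.6 = -2.8
t=25: ŷ = 0.8 + 0.8·25 = 20.8; e = 17.4 − 20.8 = -3.4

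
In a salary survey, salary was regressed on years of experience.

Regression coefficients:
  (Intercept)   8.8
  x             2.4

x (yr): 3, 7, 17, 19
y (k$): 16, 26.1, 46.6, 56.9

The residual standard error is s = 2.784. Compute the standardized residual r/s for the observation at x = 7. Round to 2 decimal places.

ŷ = 8.8 + 2.4·7 = 25.6
r = 26.1 − 25.6 = 0.5
r/s = 0.5 / 2.784 = 0.18

0.18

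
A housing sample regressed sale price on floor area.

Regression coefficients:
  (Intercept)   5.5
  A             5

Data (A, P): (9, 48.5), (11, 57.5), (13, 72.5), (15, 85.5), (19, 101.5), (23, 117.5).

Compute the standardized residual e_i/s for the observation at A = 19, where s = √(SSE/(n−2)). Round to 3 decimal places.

0.277

A=9: P̂ = 5.5 + 5·9 = 50.5; e = 48.5 − 50.5 = -2
A=11: P̂ = 5.5 + 5·11 = 60.5; e = 57.5 − 60.5 = -3
A=13: P̂ = 5.5 + 5·13 = 70.5; e = 72.5 − 70.5 = 2
A=15: P̂ = 5.5 + 5·15 = 80.5; e = 85.5 − 80.5 = 5
A=19: P̂ = 5.5 + 5·19 = 100.5; e = 101.5 − 100.5 = 1
A=23: P̂ = 5.5 + 5·23 = 120.5; e = 117.5 − 120.5 = -3
SSE = 4 + 9 + 4 + 25 + 1 + 9 = 52
s = √(52/4) = 3.60555
e/s = 1 / 3.60555 = 0.277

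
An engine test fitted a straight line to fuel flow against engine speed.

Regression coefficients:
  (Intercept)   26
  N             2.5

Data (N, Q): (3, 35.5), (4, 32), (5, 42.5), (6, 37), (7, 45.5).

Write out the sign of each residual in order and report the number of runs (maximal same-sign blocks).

N=3: Q̂ = 26 + 2.5·3 = 33.5; r = 35.5 − 33.5 = 2
N=4: Q̂ = 26 + 2.5·4 = 36; r = 32 − 36 = -4
N=5: Q̂ = 26 + 2.5·5 = 38.5; r = 42.5 − 38.5 = 4
N=6: Q̂ = 26 + 2.5·6 = 41; r = 37 − 41 = -4
N=7: Q̂ = 26 + 2.5·7 = 43.5; r = 45.5 − 43.5 = 2
Signs: + − + − +
Runs: +×1, −×1, +×1, −×1, +×1 → 5

5 runs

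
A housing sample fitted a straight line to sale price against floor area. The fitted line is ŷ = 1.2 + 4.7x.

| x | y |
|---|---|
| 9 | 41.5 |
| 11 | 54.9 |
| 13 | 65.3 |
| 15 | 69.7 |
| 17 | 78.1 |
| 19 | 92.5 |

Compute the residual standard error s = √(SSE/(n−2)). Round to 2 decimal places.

s = 2.92

x=9: ŷ = 1.2 + 4.7·9 = 43.5; e = 41.5 − 43.5 = -2
x=11: ŷ = 1.2 + 4.7·11 = 52.9; e = 54.9 − 52.9 = 2
x=13: ŷ = 1.2 + 4.7·13 = 62.3; e = 65.3 − 62.3 = 3
x=15: ŷ = 1.2 + 4.7·15 = 71.7; e = 69.7 − 71.7 = -2
x=17: ŷ = 1.2 + 4.7·17 = 81.1; e = 78.1 − 81.1 = -3
x=19: ŷ = 1.2 + 4.7·19 = 90.5; e = 92.5 − 90.5 = 2
SSE = 4 + 4 + 9 + 4 + 9 + 4 = 34
s = √(34/4) = √8.5 ≈ 2.92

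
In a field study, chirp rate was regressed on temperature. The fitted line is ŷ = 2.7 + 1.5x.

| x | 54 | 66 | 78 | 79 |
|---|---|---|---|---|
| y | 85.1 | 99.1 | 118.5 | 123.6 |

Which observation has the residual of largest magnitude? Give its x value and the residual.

x = 66, r = -2.6

x=54: ŷ = 2.7 + 1.5·54 = 83.7; r = 85.1 − 83.7 = 1.4
x=66: ŷ = 2.7 + 1.5·66 = 101.7; r = 99.1 − 101.7 = -2.6
x=78: ŷ = 2.7 + 1.5·78 = 119.7; r = 118.5 − 119.7 = -1.2
x=79: ŷ = 2.7 + 1.5·79 = 121.2; r = 123.6 − 121.2 = 2.4
Largest |r| is 2.6 at x = 66, residual -2.6.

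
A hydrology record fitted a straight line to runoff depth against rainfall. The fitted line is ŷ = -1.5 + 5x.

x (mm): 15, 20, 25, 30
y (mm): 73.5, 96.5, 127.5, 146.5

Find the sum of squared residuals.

x=15: ŷ = -1.5 + 5·15 = 73.5; r = 73.5 − 73.5 = 0
x=20: ŷ = -1.5 + 5·20 = 98.5; r = 96.5 − 98.5 = -2
x=25: ŷ = -1.5 + 5·25 = 123.5; r = 127.5 − 123.5 = 4
x=30: ŷ = -1.5 + 5·30 = 148.5; r = 146.5 − 148.5 = -2
SSE = 0 + 4 + 16 + 4 = 24

SSE = 24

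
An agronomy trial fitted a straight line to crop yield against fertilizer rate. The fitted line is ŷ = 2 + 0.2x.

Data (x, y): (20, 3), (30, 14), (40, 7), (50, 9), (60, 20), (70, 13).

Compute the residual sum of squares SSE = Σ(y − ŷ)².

x=20: ŷ = 2 + 0.2·20 = 6; r = 3 − 6 = -3
x=30: ŷ = 2 + 0.2·30 = 8; r = 14 − 8 = 6
x=40: ŷ = 2 + 0.2·40 = 10; r = 7 − 10 = -3
x=50: ŷ = 2 + 0.2·50 = 12; r = 9 − 12 = -3
x=60: ŷ = 2 + 0.2·60 = 14; r = 20 − 14 = 6
x=70: ŷ = 2 + 0.2·70 = 16; r = 13 − 16 = -3
SSE = 9 + 36 + 9 + 9 + 36 + 9 = 108

SSE = 108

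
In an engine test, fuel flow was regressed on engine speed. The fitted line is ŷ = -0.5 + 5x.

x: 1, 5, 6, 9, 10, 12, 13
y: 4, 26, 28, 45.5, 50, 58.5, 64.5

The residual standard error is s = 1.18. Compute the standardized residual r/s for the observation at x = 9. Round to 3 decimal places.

0.847

ŷ = -0.5 + 5·9 = 44.5
r = 45.5 − 44.5 = 1
r/s = 1 / 1.18 = 0.847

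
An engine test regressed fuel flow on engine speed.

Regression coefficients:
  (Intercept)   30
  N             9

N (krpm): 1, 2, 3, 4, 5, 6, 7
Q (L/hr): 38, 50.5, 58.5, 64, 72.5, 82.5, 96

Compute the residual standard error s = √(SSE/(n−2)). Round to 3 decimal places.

s = 2.490

N=1: ŷ = 30 + 9·1 = 39; e = 38 − 39 = -1
N=2: ŷ = 30 + 9·2 = 48; e = 50.5 − 48 = 2.5
N=3: ŷ = 30 + 9·3 = 57; e = 58.5 − 57 = 1.5
N=4: ŷ = 30 + 9·4 = 66; e = 64 − 66 = -2
N=5: ŷ = 30 + 9·5 = 75; e = 72.5 − 75 = -2.5
N=6: ŷ = 30 + 9·6 = 84; e = 82.5 − 84 = -1.5
N=7: ŷ = 30 + 9·7 = 93; e = 96 − 93 = 3
SSE = 1 + 6.25 + 2.25 + 4 + 6.25 + 2.25 + 9 = 31
s = √(31/5) = √6.2 ≈ 2.490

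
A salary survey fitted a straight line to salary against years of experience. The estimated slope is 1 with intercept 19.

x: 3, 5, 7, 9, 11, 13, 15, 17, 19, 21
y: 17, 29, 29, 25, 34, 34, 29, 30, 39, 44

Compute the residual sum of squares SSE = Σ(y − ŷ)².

SSE = 166

x=3: ŷ = 19 + 3 = 22; r = 17 − 22 = -5
x=5: ŷ = 19 + 5 = 24; r = 29 − 24 = 5
x=7: ŷ = 19 + 7 = 26; r = 29 − 26 = 3
x=9: ŷ = 19 + 9 = 28; r = 25 − 28 = -3
x=11: ŷ = 19 + 11 = 30; r = 34 − 30 = 4
x=13: ŷ = 19 + 13 = 32; r = 34 − 32 = 2
x=15: ŷ = 19 + 15 = 34; r = 29 − 34 = -5
x=17: ŷ = 19 + 17 = 36; r = 30 − 36 = -6
x=19: ŷ = 19 + 19 = 38; r = 39 − 38 = 1
x=21: ŷ = 19 + 21 = 40; r = 44 − 40 = 4
SSE = 25 + 25 + 9 + 9 + 16 + 4 + 25 + 36 + 1 + 16 = 166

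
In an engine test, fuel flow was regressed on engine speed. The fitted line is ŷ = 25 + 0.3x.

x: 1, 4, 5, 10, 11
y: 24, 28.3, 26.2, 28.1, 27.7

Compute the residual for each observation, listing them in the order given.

-1.3, 2.1, -0.3, 0.1, -0.6

x=1: ŷ = 25 + 0.3·1 = 25.3; r = 24 − 25.3 = -1.3
x=4: ŷ = 25 + 0.3·4 = 26.2; r = 28.3 − 26.2 = 2.1
x=5: ŷ = 25 + 0.3·5 = 26.5; r = 26.2 − 26.5 = -0.3
x=10: ŷ = 25 + 0.3·10 = 28; r = 28.1 − 28 = 0.1
x=11: ŷ = 25 + 0.3·11 = 28.3; r = 27.7 − 28.3 = -0.6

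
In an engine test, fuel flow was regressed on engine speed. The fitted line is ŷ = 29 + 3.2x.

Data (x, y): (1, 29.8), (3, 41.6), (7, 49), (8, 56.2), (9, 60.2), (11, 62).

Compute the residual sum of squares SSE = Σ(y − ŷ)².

SSE = 33.68

x=1: ŷ = 29 + 3.2·1 = 32.2; e = 29.8 − 32.2 = -2.4
x=3: ŷ = 29 + 3.2·3 = 38.6; e = 41.6 − 38.6 = 3
x=7: ŷ = 29 + 3.2·7 = 51.4; e = 49 − 51.4 = -2.4
x=8: ŷ = 29 + 3.2·8 = 54.6; e = 56.2 − 54.6 = 1.6
x=9: ŷ = 29 + 3.2·9 = 57.8; e = 60.2 − 57.8 = 2.4
x=11: ŷ = 29 + 3.2·11 = 64.2; e = 62 − 64.2 = -2.2
SSE = 5.76 + 9 + 5.76 + 2.56 + 5.76 + 4.84 = 33.68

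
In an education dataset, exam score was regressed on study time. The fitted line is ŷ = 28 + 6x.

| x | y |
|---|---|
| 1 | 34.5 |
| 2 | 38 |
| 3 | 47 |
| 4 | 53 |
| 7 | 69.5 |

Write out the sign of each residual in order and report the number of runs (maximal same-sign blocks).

x=1: ŷ = 28 + 6·1 = 34; e = 34.5 − 34 = 0.5
x=2: ŷ = 28 + 6·2 = 40; e = 38 − 40 = -2
x=3: ŷ = 28 + 6·3 = 46; e = 47 − 46 = 1
x=4: ŷ = 28 + 6·4 = 52; e = 53 − 52 = 1
x=7: ŷ = 28 + 6·7 = 70; e = 69.5 − 70 = -0.5
Signs: + − + + −
Runs: +×1, −×1, +×2, −×1 → 4

4 runs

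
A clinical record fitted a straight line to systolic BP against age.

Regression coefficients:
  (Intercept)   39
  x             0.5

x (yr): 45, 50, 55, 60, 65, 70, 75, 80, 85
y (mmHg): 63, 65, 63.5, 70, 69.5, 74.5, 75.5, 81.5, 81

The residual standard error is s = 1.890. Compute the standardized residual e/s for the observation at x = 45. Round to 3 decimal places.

ŷ = 39 + 0.5·45 = 61.5
e = 63 − 61.5 = 1.5
e/s = 1.5 / 1.890 = 0.794

0.794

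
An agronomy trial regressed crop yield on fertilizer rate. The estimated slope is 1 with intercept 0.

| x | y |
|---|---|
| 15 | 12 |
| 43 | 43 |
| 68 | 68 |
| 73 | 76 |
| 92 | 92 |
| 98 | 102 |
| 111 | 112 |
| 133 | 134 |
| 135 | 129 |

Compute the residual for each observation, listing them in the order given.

-3, 0, 0, 3, 0, 4, 1, 1, -6

x=15: ŷ = 15 = 15; r = 12 − 15 = -3
x=43: ŷ = 43 = 43; r = 43 − 43 = 0
x=68: ŷ = 68 = 68; r = 68 − 68 = 0
x=73: ŷ = 73 = 73; r = 76 − 73 = 3
x=92: ŷ = 92 = 92; r = 92 − 92 = 0
x=98: ŷ = 98 = 98; r = 102 − 98 = 4
x=111: ŷ = 111 = 111; r = 112 − 111 = 1
x=133: ŷ = 133 = 133; r = 134 − 133 = 1
x=135: ŷ = 135 = 135; r = 129 − 135 = -6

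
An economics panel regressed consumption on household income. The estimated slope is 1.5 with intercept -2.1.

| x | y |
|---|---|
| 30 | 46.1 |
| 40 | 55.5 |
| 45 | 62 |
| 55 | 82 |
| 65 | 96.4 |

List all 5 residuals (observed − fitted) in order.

x=30: ŷ = -2.1 + 1.5·30 = 42.9; r = 46.1 − 42.9 = 3.2
x=40: ŷ = -2.1 + 1.5·40 = 57.9; r = 55.5 − 57.9 = -2.4
x=45: ŷ = -2.1 + 1.5·45 = 65.4; r = 62 − 65.4 = -3.4
x=55: ŷ = -2.1 + 1.5·55 = 80.4; r = 82 − 80.4 = 1.6
x=65: ŷ = -2.1 + 1.5·65 = 95.4; r = 96.4 − 95.4 = 1

3.2, -2.4, -3.4, 1.6, 1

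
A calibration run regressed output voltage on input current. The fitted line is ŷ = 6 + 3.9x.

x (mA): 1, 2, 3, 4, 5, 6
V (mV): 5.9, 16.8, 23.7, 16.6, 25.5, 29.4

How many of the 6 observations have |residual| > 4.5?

x=1: ŷ = 6 + 3.9·1 = 9.9; e = 5.9 − 9.9 = -4
x=2: ŷ = 6 + 3.9·2 = 13.8; e = 16.8 − 13.8 = 3
x=3: ŷ = 6 + 3.9·3 = 17.7; e = 23.7 − 17.7 = 6
x=4: ŷ = 6 + 3.9·4 = 21.6; e = 16.6 − 21.6 = -5
x=5: ŷ = 6 + 3.9·5 = 25.5; e = 25.5 − 25.5 = 0
x=6: ŷ = 6 + 3.9·6 = 29.4; e = 29.4 − 29.4 = 0
|e| > 4.5: x=3 (|e|=6), x=4 (|e|=5) → 2

2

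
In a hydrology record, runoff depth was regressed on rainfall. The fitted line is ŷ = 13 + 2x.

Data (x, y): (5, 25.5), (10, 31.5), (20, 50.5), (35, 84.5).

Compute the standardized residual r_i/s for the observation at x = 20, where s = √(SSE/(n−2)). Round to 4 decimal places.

-0.8575

x=5: ŷ = 13 + 2·5 = 23; r = 25.5 − 23 = 2.5
x=10: ŷ = 13 + 2·10 = 33; r = 31.5 − 33 = -1.5
x=20: ŷ = 13 + 2·20 = 53; r = 50.5 − 53 = -2.5
x=35: ŷ = 13 + 2·35 = 83; r = 84.5 − 83 = 1.5
SSE = 6.25 + 2.25 + 6.25 + 2.25 = 17
s = √(17/2) = 2.91548
r/s = -2.5 / 2.91548 = -0.8575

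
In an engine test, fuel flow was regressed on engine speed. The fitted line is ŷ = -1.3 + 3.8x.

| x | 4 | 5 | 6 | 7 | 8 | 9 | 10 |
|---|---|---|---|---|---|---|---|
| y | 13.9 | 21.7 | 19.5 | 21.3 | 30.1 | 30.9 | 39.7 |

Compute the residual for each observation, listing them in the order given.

x=4: ŷ = -1.3 + 3.8·4 = 13.9; e = 13.9 − 13.9 = 0
x=5: ŷ = -1.3 + 3.8·5 = 17.7; e = 21.7 − 17.7 = 4
x=6: ŷ = -1.3 + 3.8·6 = 21.5; e = 19.5 − 21.5 = -2
x=7: ŷ = -1.3 + 3.8·7 = 25.3; e = 21.3 − 25.3 = -4
x=8: ŷ = -1.3 + 3.8·8 = 29.1; e = 30.1 − 29.1 = 1
x=9: ŷ = -1.3 + 3.8·9 = 32.9; e = 30.9 − 32.9 = -2
x=10: ŷ = -1.3 + 3.8·10 = 36.7; e = 39.7 − 36.7 = 3

0, 4, -2, -4, 1, -2, 3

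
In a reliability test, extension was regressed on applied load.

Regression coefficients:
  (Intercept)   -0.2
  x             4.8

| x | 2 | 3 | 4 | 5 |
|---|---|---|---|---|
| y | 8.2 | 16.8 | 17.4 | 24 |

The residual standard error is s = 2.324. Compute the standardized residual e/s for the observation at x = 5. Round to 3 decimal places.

ŷ = -0.2 + 4.8·5 = 23.8
e = 24 − 23.8 = 0.2
e/s = 0.2 / 2.324 = 0.086

0.086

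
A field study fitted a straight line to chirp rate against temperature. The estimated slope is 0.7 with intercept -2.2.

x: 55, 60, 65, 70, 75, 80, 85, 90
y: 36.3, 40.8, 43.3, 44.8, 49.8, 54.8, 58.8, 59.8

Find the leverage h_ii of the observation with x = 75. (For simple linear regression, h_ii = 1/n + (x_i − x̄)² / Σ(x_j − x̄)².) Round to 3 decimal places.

h = 0.131

x̄ = (55 + 60 + 65 + 70 + 75 + 80 + 85 + 90)/8 = 72.5
Σ(x − x̄)² = 306.25 + 156.25 + 56.25 + 6.25 + 6.25 + 56.25 + 156.25 + 306.25 = 1050
h = 1/8 + (2.5)²/1050 = 0.125 + 0.00595238 = 0.131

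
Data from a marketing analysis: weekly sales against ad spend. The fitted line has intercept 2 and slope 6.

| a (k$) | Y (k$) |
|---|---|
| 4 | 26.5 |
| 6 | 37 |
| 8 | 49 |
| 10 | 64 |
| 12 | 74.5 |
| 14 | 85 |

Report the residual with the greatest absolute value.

a=4: Ŷ = 2 + 6·4 = 26; r = 26.5 − 26 = 0.5
a=6: Ŷ = 2 + 6·6 = 38; r = 37 − 38 = -1
a=8: Ŷ = 2 + 6·8 = 50; r = 49 − 50 = -1
a=10: Ŷ = 2 + 6·10 = 62; r = 64 − 62 = 2
a=12: Ŷ = 2 + 6·12 = 74; r = 74.5 − 74 = 0.5
a=14: Ŷ = 2 + 6·14 = 86; r = 85 − 86 = -1
Largest |r| is 2 at a = 10, residual 2.

r = 2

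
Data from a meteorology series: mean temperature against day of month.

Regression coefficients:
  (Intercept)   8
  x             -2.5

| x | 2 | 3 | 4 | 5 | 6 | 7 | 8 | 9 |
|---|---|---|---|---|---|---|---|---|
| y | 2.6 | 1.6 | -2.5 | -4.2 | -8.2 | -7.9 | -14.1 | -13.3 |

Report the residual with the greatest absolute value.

r = -2.1

x=2: ŷ = 8 − 2.5·2 = 3; r = 2.6 − 3 = -0.4
x=3: ŷ = 8 − 2.5·3 = 0.5; r = 1.6 − 0.5 = 1.1
x=4: ŷ = 8 − 2.5·4 = -2; r = -2.5 − (-2) = -0.5
x=5: ŷ = 8 − 2.5·5 = -4.5; r = -4.2 − (-4.5) = 0.3
x=6: ŷ = 8 − 2.5·6 = -7; r = -8.2 − (-7) = -1.2
x=7: ŷ = 8 − 2.5·7 = -9.5; r = -7.9 − (-9.5) = 1.6
x=8: ŷ = 8 − 2.5·8 = -12; r = -14.1 − (-12) = -2.1
x=9: ŷ = 8 − 2.5·9 = -14.5; r = -13.3 − (-14.5) = 1.2
Largest |r| is 2.1 at x = 8, residual -2.1.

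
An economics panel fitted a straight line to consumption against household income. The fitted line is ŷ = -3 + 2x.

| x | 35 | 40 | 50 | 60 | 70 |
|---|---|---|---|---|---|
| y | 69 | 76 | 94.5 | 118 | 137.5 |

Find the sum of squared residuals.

SSE = 12.5

x=35: ŷ = -3 + 2·35 = 67; e = 69 − 67 = 2
x=40: ŷ = -3 + 2·40 = 77; e = 76 − 77 = -1
x=50: ŷ = -3 + 2·50 = 97; e = 94.5 − 97 = -2.5
x=60: ŷ = -3 + 2·60 = 117; e = 118 − 117 = 1
x=70: ŷ = -3 + 2·70 = 137; e = 137.5 − 137 = 0.5
SSE = 4 + 1 + 6.25 + 1 + 0.25 = 12.5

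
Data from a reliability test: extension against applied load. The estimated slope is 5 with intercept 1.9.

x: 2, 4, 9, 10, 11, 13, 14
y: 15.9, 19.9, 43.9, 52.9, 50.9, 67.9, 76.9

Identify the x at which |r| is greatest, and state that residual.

x=2: ŷ = 1.9 + 5·2 = 11.9; r = 15.9 − 11.9 = 4
x=4: ŷ = 1.9 + 5·4 = 21.9; r = 19.9 − 21.9 = -2
x=9: ŷ = 1.9 + 5·9 = 46.9; r = 43.9 − 46.9 = -3
x=10: ŷ = 1.9 + 5·10 = 51.9; r = 52.9 − 51.9 = 1
x=11: ŷ = 1.9 + 5·11 = 56.9; r = 50.9 − 56.9 = -6
x=13: ŷ = 1.9 + 5·13 = 66.9; r = 67.9 − 66.9 = 1
x=14: ŷ = 1.9 + 5·14 = 71.9; r = 76.9 − 71.9 = 5
Largest |r| is 6 at x = 11, residual -6.

x = 11, r = -6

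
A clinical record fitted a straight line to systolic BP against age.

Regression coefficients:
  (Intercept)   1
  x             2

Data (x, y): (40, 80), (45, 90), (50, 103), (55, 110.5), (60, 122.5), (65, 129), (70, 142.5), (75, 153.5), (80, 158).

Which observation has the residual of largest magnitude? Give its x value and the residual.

x=40: ŷ = 1 + 2·40 = 81; r = 80 − 81 = -1
x=45: ŷ = 1 + 2·45 = 91; r = 90 − 91 = -1
x=50: ŷ = 1 + 2·50 = 101; r = 103 − 101 = 2
x=55: ŷ = 1 + 2·55 = 111; r = 110.5 − 111 = -0.5
x=60: ŷ = 1 + 2·60 = 121; r = 122.5 − 121 = 1.5
x=65: ŷ = 1 + 2·65 = 131; r = 129 − 131 = -2
x=70: ŷ = 1 + 2·70 = 141; r = 142.5 − 141 = 1.5
x=75: ŷ = 1 + 2·75 = 151; r = 153.5 − 151 = 2.5
x=80: ŷ = 1 + 2·80 = 161; r = 158 − 161 = -3
Largest |r| is 3 at x = 80, residual -3.

x = 80, r = -3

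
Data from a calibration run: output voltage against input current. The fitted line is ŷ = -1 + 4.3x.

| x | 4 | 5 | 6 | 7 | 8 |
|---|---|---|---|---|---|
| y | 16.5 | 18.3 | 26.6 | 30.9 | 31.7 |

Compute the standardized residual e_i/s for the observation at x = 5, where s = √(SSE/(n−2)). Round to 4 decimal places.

-1.0077

x=4: ŷ = -1 + 4.3·4 = 16.2; e = 16.5 − 16.2 = 0.3
x=5: ŷ = -1 + 4.3·5 = 20.5; e = 18.3 − 20.5 = -2.2
x=6: ŷ = -1 + 4.3·6 = 24.8; e = 26.6 − 24.8 = 1.8
x=7: ŷ = -1 + 4.3·7 = 29.1; e = 30.9 − 29.1 = 1.8
x=8: ŷ = -1 + 4.3·8 = 33.4; e = 31.7 − 33.4 = -1.7
SSE = 0.09 + 4.84 + 3.24 + 3.24 + 2.89 = 14.3
s = √(14.3/3) = 2.18327
e/s = -2.2 / 2.18327 = -1.0077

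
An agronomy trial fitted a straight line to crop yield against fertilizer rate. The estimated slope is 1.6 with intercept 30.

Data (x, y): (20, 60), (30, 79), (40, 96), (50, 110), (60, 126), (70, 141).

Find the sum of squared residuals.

SSE = 10

x=20: ŷ = 30 + 1.6·20 = 62; e = 60 − 62 = -2
x=30: ŷ = 30 + 1.6·30 = 78; e = 79 − 78 = 1
x=40: ŷ = 30 + 1.6·40 = 94; e = 96 − 94 = 2
x=50: ŷ = 30 + 1.6·50 = 110; e = 110 − 110 = 0
x=60: ŷ = 30 + 1.6·60 = 126; e = 126 − 126 = 0
x=70: ŷ = 30 + 1.6·70 = 142; e = 141 − 142 = -1
SSE = 4 + 1 + 4 + 0 + 0 + 1 = 10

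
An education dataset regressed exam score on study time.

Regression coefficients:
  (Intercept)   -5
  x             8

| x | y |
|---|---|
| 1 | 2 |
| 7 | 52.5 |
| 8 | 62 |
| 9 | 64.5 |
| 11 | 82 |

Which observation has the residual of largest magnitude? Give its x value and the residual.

x = 8, r = 3

x=1: ŷ = -5 + 8·1 = 3; r = 2 − 3 = -1
x=7: ŷ = -5 + 8·7 = 51; r = 52.5 − 51 = 1.5
x=8: ŷ = -5 + 8·8 = 59; r = 62 − 59 = 3
x=9: ŷ = -5 + 8·9 = 67; r = 64.5 − 67 = -2.5
x=11: ŷ = -5 + 8·11 = 83; r = 82 − 83 = -1
Largest |r| is 3 at x = 8, residual 3.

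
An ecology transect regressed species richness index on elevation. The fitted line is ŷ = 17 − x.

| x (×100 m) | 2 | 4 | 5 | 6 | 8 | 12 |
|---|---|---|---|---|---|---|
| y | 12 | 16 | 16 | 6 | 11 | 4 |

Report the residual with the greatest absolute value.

x=2: ŷ = 17 − 2 = 15; e = 12 − 15 = -3
x=4: ŷ = 17 − 4 = 13; e = 16 − 13 = 3
x=5: ŷ = 17 − 5 = 12; e = 16 − 12 = 4
x=6: ŷ = 17 − 6 = 11; e = 6 − 11 = -5
x=8: ŷ = 17 − 8 = 9; e = 11 − 9 = 2
x=12: ŷ = 17 − 12 = 5; e = 4 − 5 = -1
Largest |e| is 5 at x = 6, residual -5.

e = -5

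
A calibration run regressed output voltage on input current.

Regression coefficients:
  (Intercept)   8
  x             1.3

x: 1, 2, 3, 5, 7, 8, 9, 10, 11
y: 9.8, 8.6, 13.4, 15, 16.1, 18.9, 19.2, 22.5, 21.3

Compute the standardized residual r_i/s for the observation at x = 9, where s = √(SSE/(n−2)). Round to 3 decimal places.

x=1: ŷ = 8 + 1.3·1 = 9.3; r = 9.8 − 9.3 = 0.5
x=2: ŷ = 8 + 1.3·2 = 10.6; r = 8.6 − 10.6 = -2
x=3: ŷ = 8 + 1.3·3 = 11.9; r = 13.4 − 11.9 = 1.5
x=5: ŷ = 8 + 1.3·5 = 14.5; r = 15 − 14.5 = 0.5
x=7: ŷ = 8 + 1.3·7 = 17.1; r = 16.1 − 17.1 = -1
x=8: ŷ = 8 + 1.3·8 = 18.4; r = 18.9 − 18.4 = 0.5
x=9: ŷ = 8 + 1.3·9 = 19.7; r = 19.2 − 19.7 = -0.5
x=10: ŷ = 8 + 1.3·10 = 21; r = 22.5 − 21 = 1.5
x=11: ŷ = 8 + 1.3·11 = 22.3; r = 21.3 − 22.3 = -1
SSE = 0.25 + 4 + 2.25 + 0.25 + 1 + 0.25 + 0.25 + 2.25 + 1 = 11.5
s = √(11.5/7) = 1.28174
r/s = -0.5 / 1.28174 = -0.390

-0.390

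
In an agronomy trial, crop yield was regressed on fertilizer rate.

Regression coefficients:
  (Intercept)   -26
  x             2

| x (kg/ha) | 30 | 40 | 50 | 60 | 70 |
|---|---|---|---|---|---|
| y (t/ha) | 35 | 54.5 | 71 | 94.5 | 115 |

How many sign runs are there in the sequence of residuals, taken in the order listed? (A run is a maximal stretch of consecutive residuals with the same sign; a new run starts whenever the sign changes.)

3 runs

x=30: ŷ = -26 + 2·30 = 34; r = 35 − 34 = 1
x=40: ŷ = -26 + 2·40 = 54; r = 54.5 − 54 = 0.5
x=50: ŷ = -26 + 2·50 = 74; r = 71 − 74 = -3
x=60: ŷ = -26 + 2·60 = 94; r = 94.5 − 94 = 0.5
x=70: ŷ = -26 + 2·70 = 114; r = 115 − 114 = 1
Signs: + + − + +
Runs: +×2, −×1, +×2 → 3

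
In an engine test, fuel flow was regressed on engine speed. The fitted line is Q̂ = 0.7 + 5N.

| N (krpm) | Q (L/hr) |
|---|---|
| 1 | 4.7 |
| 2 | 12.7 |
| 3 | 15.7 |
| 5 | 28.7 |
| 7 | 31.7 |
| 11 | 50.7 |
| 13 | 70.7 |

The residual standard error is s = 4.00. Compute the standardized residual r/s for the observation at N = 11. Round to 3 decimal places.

-1.250

Q̂ = 0.7 + 5·11 = 55.7
r = 50.7 − 55.7 = -5
r/s = -5 / 4.00 = -1.250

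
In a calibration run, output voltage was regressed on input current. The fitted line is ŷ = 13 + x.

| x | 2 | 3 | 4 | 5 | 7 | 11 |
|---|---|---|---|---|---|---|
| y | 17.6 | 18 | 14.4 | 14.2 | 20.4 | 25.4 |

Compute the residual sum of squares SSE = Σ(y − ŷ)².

SSE = 34.08

x=2: ŷ = 13 + 2 = 15; e = 17.6 − 15 = 2.6
x=3: ŷ = 13 + 3 = 16; e = 18 − 16 = 2
x=4: ŷ = 13 + 4 = 17; e = 14.4 − 17 = -2.6
x=5: ŷ = 13 + 5 = 18; e = 14.2 − 18 = -3.8
x=7: ŷ = 13 + 7 = 20; e = 20.4 − 20 = 0.4
x=11: ŷ = 13 + 11 = 24; e = 25.4 − 24 = 1.4
SSE = 6.76 + 4 + 6.76 + 14.44 + 0.16 + 1.96 = 34.08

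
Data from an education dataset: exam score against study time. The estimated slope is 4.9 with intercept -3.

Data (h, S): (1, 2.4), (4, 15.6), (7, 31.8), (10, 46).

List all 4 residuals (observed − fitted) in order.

0.5, -1, 0.5, 0

h=1: ŷ = -3 + 4.9·1 = 1.9; e = 2.4 − 1.9 = 0.5
h=4: ŷ = -3 + 4.9·4 = 16.6; e = 15.6 − 16.6 = -1
h=7: ŷ = -3 + 4.9·7 = 31.3; e = 31.8 − 31.3 = 0.5
h=10: ŷ = -3 + 4.9·10 = 46; e = 46 − 46 = 0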